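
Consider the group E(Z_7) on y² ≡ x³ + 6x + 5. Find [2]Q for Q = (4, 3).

(3, 6)

tangent at (4, 3): λ = (3·4² + 6)/(2·3) ≡ 5/6. 6⁻¹ ≡ 6 (mod 7) since 6·6 = 36 ≡ 1, so λ ≡ 5·6 ≡ 2.
  x = λ² - 4 - 4 = 4 - 8 ≡ 3; y = λ·(4 - 3) - 3 ≡ 6. → (3, 6)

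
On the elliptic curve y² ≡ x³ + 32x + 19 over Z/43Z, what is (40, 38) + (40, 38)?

(12, 29)

tangent at (40, 38): λ = (3·40² + 32)/(2·38) ≡ 16/33. 33⁻¹ ≡ 30 (mod 43), so λ ≡ 16·30 ≡ 7.
  x = λ² - 40 - 40 = 49 - 80 ≡ 12; y = λ·(40 - 12) - 38 ≡ 29. → (12, 29)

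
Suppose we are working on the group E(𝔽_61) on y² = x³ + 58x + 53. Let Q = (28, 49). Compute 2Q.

(18, 55)

tangent at (28, 49): λ = (3·28² + 58)/(2·49) ≡ 31/37. 37⁻¹ ≡ 33 (mod 61), so λ ≡ 31·33 ≡ 47.
  x = λ² - 28 - 28 = 2209 - 56 ≡ 18; y = λ·(28 - 18) - 49 ≡ 55. → (18, 55)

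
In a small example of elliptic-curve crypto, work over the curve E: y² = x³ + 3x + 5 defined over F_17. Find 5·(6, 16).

Write Q = (6, 16).
Repeated addition: build up to 5Q.
2Q: tangent at (6, 16): λ = (3·6² + 3)/(2·16) ≡ 9/15. 15⁻¹ ≡ 8 (mod 17), so λ ≡ 9·8 ≡ 4.
  x = λ² - 6 - 6 = 16 - 12 ≡ 4; y = λ·(6 - 4) - 16 ≡ 9. → (4, 9)
3Q: (4, 9) + (6, 16). λ = (16 - 9)/(6 - 4) ≡ 7/2 mod 17. 2⁻¹ ≡ 9 (mod 17), so λ ≡ 12.
  x = λ² - 4 - 6 = 144 - 10 ≡ 15; y = λ·(4 - 15) - 9 ≡ 12. → (15, 12)
4Q: (15, 12) + (6, 16). λ = (16 - 12)/(6 - 15) ≡ 4/8 mod 17. 8⁻¹ ≡ 15 (mod 17), so λ ≡ 9.
  x = λ² - 15 - 6 = 81 - 21 ≡ 9; y = λ·(15 - 9) - 12 ≡ 8. → (9, 8)
5Q: (9, 8) + (6, 16). λ = (16 - 8)/(6 - 9) ≡ 8/14 mod 17. 14⁻¹ ≡ 11 (mod 17), so λ ≡ 3.
  x = λ² - 9 - 6 = 9 - 15 ≡ 11; y = λ·(9 - 11) - 8 ≡ 3. → (11, 3)

(11, 3)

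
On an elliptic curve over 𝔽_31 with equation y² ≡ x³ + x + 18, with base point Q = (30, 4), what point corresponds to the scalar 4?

(29, 16)

Repeated addition: build up to 4Q.
2Q: tangent at (30, 4): λ = (3·30² + 1)/(2·4) ≡ 4/8. 8⁻¹ ≡ 4 (mod 31), so λ ≡ 4·4 ≡ 16.
  x = λ² - 30 - 30 = 256 - 60 ≡ 10; y = λ·(30 - 10) - 4 ≡ 6. → (10, 6)
3Q: (10, 6) + (30, 4). λ = (4 - 6)/(30 - 10) ≡ 29/20 mod 31. 20⁻¹ ≡ 14 (mod 31) since 20·14 = 280 ≡ 1, so λ ≡ 3.
  x = λ² - 10 - 30 = 9 - 40 ≡ 0; y = λ·(10 - 0) - 6 ≡ 24. → (0, 24)
4Q: (0, 24) + (30, 4). λ = (4 - 24)/(30 - 0) ≡ 11/30 mod 31. 30⁻¹ ≡ 30 (mod 31) since 30·30 = 900 ≡ 1, so λ ≡ 20.
  x = λ² - 0 - 30 = 400 - 30 ≡ 29; y = λ·(0 - 29) - 24 ≡ 16. → (29, 16)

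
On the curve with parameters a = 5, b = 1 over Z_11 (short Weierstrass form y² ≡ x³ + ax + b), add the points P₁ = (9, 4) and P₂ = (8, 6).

(9, 7)

(9, 4) + (8, 6). λ = (6 - 4)/(8 - 9) ≡ 2/10 mod 11. 10⁻¹ ≡ 10 (mod 11) since 10·10 = 100 ≡ 1, so λ ≡ 9.
  x = λ² - 9 - 8 = 81 - 17 ≡ 9; y = λ·(9 - 9) - 4 ≡ 7. → (9, 7)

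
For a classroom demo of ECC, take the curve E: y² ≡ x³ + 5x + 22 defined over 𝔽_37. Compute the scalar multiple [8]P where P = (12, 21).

Double-and-add on 8 = (1000)₂. Start with P = (12, 21) for the leading 1-bit.
double: tangent at (12, 21): λ = (3·12² + 5)/(2·21) ≡ 30/5. 5⁻¹ ≡ 15 (mod 37) since 5·15 = 75 ≡ 1, so λ ≡ 30·15 ≡ 6.
  x = λ² - 12 - 12 = 36 - 24 ≡ 12; y = λ·(12 - 12) - 21 ≡ 16. → (12, 16)
double: tangent at (12, 16): λ = (3·12² + 5)/(2·16) ≡ 30/32. 32⁻¹ ≡ 22 (mod 37) since 32·22 = 704 ≡ 1, so λ ≡ 30·22 ≡ 31.
  x = λ² - 12 - 12 = 961 - 24 ≡ 12; y = λ·(12 - 12) - 16 ≡ 21. → (12, 21)
double: tangent at (12, 21): λ = (3·12² + 5)/(2·21) ≡ 30/5. 5⁻¹ ≡ 15 (mod 37), so λ ≡ 30·15 ≡ 6.
  x = λ² - 12 - 12 = 36 - 24 ≡ 12; y = λ·(12 - 12) - 21 ≡ 16. → (12, 16)

(12, 16)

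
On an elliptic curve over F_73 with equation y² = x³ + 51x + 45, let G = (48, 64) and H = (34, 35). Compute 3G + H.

First 3G:
Repeated addition: build up to 3G.
2G: tangent at (48, 64): λ = (3·48² + 51)/(2·64) ≡ 28/55. 55⁻¹ ≡ 4 (mod 73), so λ ≡ 28·4 ≡ 39.
  x = λ² - 48 - 48 = 1521 - 96 ≡ 38; y = λ·(48 - 38) - 64 ≡ 34. → (38, 34)
3G: (38, 34) + (48, 64). λ = (64 - 34)/(48 - 38) ≡ 30/10 mod 73. 10⁻¹ ≡ 22 (mod 73), so λ ≡ 3.
  x = λ² - 38 - 48 = 9 - 86 ≡ 69; y = λ·(38 - 69) - 34 ≡ 19. → (69, 19)
3G = (69, 19).
Finally 3G + H:
(69, 19) + (34, 35). λ = (35 - 19)/(34 - 69) ≡ 16/38 mod 73. 38⁻¹ ≡ 25 (mod 73), so λ ≡ 35.
  x = λ² - 69 - 34 = 1225 - 103 ≡ 27; y = λ·(69 - 27) - 19 ≡ 64. → (27, 64)

(27, 64)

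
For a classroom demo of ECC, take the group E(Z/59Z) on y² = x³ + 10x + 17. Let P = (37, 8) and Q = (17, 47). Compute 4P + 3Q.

(19, 35)

First 4P:
Repeated addition: build up to 4P.
2P: tangent at (37, 8): λ = (3·37² + 10)/(2·8) ≡ 46/16. 16⁻¹ ≡ 48 (mod 59), so λ ≡ 46·48 ≡ 25.
  x = λ² - 37 - 37 = 625 - 74 ≡ 20; y = λ·(37 - 20) - 8 ≡ 4. → (20, 4)
3P: (20, 4) + (37, 8). λ = (8 - 4)/(37 - 20) ≡ 4/17 mod 59. 17⁻¹ ≡ 7 (mod 59) since 17·7 = 119 ≡ 1, so λ ≡ 28.
  x = λ² - 20 - 37 = 784 - 57 ≡ 19; y = λ·(20 - 19) - 4 ≡ 24. → (19, 24)
4P: (19, 24) + (37, 8). λ = (8 - 24)/(37 - 19) ≡ 43/18 mod 59. 18⁻¹ ≡ 23 (mod 59), so λ ≡ 45.
  x = λ² - 19 - 37 = 2025 - 56 ≡ 22; y = λ·(19 - 22) - 24 ≡ 18. → (22, 18)
4P = (22, 18).
Next 3Q:
Repeated addition: build up to 3Q.
2Q: tangent at (17, 47): λ = (3·17² + 10)/(2·47) ≡ 51/35. 35⁻¹ ≡ 27 (mod 59), so λ ≡ 51·27 ≡ 20.
  x = λ² - 17 - 17 = 400 - 34 ≡ 12; y = λ·(17 - 12) - 47 ≡ 53. → (12, 53)
3Q: (12, 53) + (17, 47). λ = (47 - 53)/(17 - 12) ≡ 53/5 mod 59. 5⁻¹ ≡ 12 (mod 59), so λ ≡ 46.
  x = λ² - 12 - 17 = 2116 - 29 ≡ 22; y = λ·(12 - 22) - 53 ≡ 18. → (22, 18)
3Q = (22, 18).
Finally 4P + 3Q:
tangent at (22, 18): λ = (3·22² + 10)/(2·18) ≡ 46/36. 36⁻¹ ≡ 41 (mod 59) since 36·41 = 1476 ≡ 1, so λ ≡ 46·41 ≡ 57.
  x = λ² - 22 - 22 = 3249 - 44 ≡ 19; y = λ·(22 - 19) - 18 ≡ 35. → (19, 35)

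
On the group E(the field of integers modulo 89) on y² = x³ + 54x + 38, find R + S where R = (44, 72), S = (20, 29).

(44, 72) + (20, 29). λ = (29 - 72)/(20 - 44) ≡ 46/65 mod 89. 65⁻¹ ≡ 63 (mod 89) since 65·63 = 4095 ≡ 1, so λ ≡ 50.
  x = λ² - 44 - 20 = 2500 - 64 ≡ 33; y = λ·(44 - 33) - 72 ≡ 33. → (33, 33)

(33, 33)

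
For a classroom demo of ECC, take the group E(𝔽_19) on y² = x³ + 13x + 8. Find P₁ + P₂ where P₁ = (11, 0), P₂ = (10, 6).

(11, 0) + (10, 6). λ = (6 - 0)/(10 - 11) ≡ 6/18 mod 19. 18⁻¹ ≡ 18 (mod 19) since 18·18 = 324 ≡ 1, so λ ≡ 13.
  x = λ² - 11 - 10 = 169 - 21 ≡ 15; y = λ·(11 - 15) - 0 ≡ 5. → (15, 5)

(15, 5)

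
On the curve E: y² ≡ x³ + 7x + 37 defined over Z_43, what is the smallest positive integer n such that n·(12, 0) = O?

2P: (12, 0) + (12, 0): same x and y₁ ≡ -y₂, so the sum is O.
2P = O, so the order is 2.

2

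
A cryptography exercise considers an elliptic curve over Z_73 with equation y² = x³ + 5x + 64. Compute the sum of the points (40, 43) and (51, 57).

(40, 43) + (51, 57). λ = (57 - 43)/(51 - 40) ≡ 14/11 mod 73. 11⁻¹ ≡ 20 (mod 73) since 11·20 = 220 ≡ 1, so λ ≡ 61.
  x = λ² - 40 - 51 = 3721 - 91 ≡ 53; y = λ·(40 - 53) - 43 ≡ 40. → (53, 40)

(53, 40)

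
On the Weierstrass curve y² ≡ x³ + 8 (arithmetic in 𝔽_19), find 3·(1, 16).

(13, 18)

Write G = (1, 16).
Repeated addition: build up to 3G.
2G: tangent at (1, 16): λ = (3·1² + 0)/(2·16) ≡ 3/13. 13⁻¹ ≡ 3 (mod 19), so λ ≡ 3·3 ≡ 9.
  x = λ² - 1 - 1 = 81 - 2 ≡ 3; y = λ·(1 - 3) - 16 ≡ 4. → (3, 4)
3G: (3, 4) + (1, 16). λ = (16 - 4)/(1 - 3) ≡ 12/17 mod 19. 17⁻¹ ≡ 9 (mod 19), so λ ≡ 13.
  x = λ² - 3 - 1 = 169 - 4 ≡ 13; y = λ·(3 - 13) - 4 ≡ 18. → (13, 18)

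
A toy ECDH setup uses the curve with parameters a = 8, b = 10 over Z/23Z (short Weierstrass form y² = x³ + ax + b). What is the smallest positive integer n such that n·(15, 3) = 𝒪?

2P: tangent at (15, 3): λ = (3·15² + 8)/(2·3) ≡ 16/6. 6⁻¹ ≡ 4 (mod 23) since 6·4 = 24 ≡ 1, so λ ≡ 16·4 ≡ 18.
  x = λ² - 15 - 15 = 324 - 30 ≡ 18; y = λ·(15 - 18) - 3 ≡ 12. → (18, 12)
3P: (18, 12) + (15, 3). λ = (3 - 12)/(15 - 18) ≡ 14/20 mod 23. 20⁻¹ ≡ 15 (mod 23), so λ ≡ 3.
  x = λ² - 18 - 15 = 9 - 33 ≡ 22; y = λ·(18 - 22) - 12 ≡ 22. → (22, 22)
4P: (22, 22) + (15, 3). λ = (3 - 22)/(15 - 22) ≡ 4/16 mod 23. 16⁻¹ ≡ 13 (mod 23) since 16·13 = 208 ≡ 1, so λ ≡ 6.
  x = λ² - 22 - 15 = 36 - 37 ≡ 22; y = λ·(22 - 22) - 22 ≡ 1. → (22, 1)
5P: (22, 1) + (15, 3). λ = (3 - 1)/(15 - 22) ≡ 2/16 mod 23. 16⁻¹ ≡ 13 (mod 23) since 16·13 = 208 ≡ 1, so λ ≡ 3.
  x = λ² - 22 - 15 = 9 - 37 ≡ 18; y = λ·(22 - 18) - 1 ≡ 11. → (18, 11)
6P: (18, 11) + (15, 3). λ = (3 - 11)/(15 - 18) ≡ 15/20 mod 23. 20⁻¹ ≡ 15 (mod 23) since 20·15 = 300 ≡ 1, so λ ≡ 18.
  x = λ² - 18 - 15 = 324 - 33 ≡ 15; y = λ·(18 - 15) - 11 ≡ 20. → (15, 20)
7P: (15, 20) + (15, 3): same x and y₁ ≡ -y₂, so the sum is 𝒪.
7P = 𝒪, so the order is 7.

7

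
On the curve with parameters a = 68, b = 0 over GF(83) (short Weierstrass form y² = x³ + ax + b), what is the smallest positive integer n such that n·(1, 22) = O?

7

2P: tangent at (1, 22): λ = (3·1² + 68)/(2·22) ≡ 71/44. 44⁻¹ ≡ 17 (mod 83), so λ ≡ 71·17 ≡ 45.
  x = λ² - 1 - 1 = 2025 - 2 ≡ 31; y = λ·(1 - 31) - 22 ≡ 39. → (31, 39)
3P: (31, 39) + (1, 22). λ = (22 - 39)/(1 - 31) ≡ 66/53 mod 83. 53⁻¹ ≡ 47 (mod 83), so λ ≡ 31.
  x = λ² - 31 - 1 = 961 - 32 ≡ 16; y = λ·(31 - 16) - 39 ≡ 11. → (16, 11)
4P: (16, 11) + (1, 22). λ = (22 - 11)/(1 - 16) ≡ 11/68 mod 83. 68⁻¹ ≡ 11 (mod 83) since 68·11 = 748 ≡ 1, so λ ≡ 38.
  x = λ² - 16 - 1 = 1444 - 17 ≡ 16; y = λ·(16 - 16) - 11 ≡ 72. → (16, 72)
5P: (16, 72) + (1, 22). λ = (22 - 72)/(1 - 16) ≡ 33/68 mod 83. 68⁻¹ ≡ 11 (mod 83) since 68·11 = 748 ≡ 1, so λ ≡ 31.
  x = λ² - 16 - 1 = 961 - 17 ≡ 31; y = λ·(16 - 31) - 72 ≡ 44. → (31, 44)
6P: (31, 44) + (1, 22). λ = (22 - 44)/(1 - 31) ≡ 61/53 mod 83. 53⁻¹ ≡ 47 (mod 83), so λ ≡ 45.
  x = λ² - 31 - 1 = 2025 - 32 ≡ 1; y = λ·(31 - 1) - 44 ≡ 61. → (1, 61)
7P: (1, 61) + (1, 22): same x and y₁ ≡ -y₂, so the sum is O.
7P = O, so the order is 7.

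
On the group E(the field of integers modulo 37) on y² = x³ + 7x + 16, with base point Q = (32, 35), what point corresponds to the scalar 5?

Double-and-add on 5 = (101)₂. Start with Q = (32, 35) for the leading 1-bit.
double: tangent at (32, 35): λ = (3·32² + 7)/(2·35) ≡ 8/33. 33⁻¹ ≡ 9 (mod 37) since 33·9 = 297 ≡ 1, so λ ≡ 8·9 ≡ 35.
  x = λ² - 32 - 32 = 1225 - 64 ≡ 14; y = λ·(32 - 14) - 35 ≡ 3. → (14, 3)
double: tangent at (14, 3): λ = (3·14² + 7)/(2·3) ≡ 3/6. 6⁻¹ ≡ 31 (mod 37), so λ ≡ 3·31 ≡ 19.
  x = λ² - 14 - 14 = 361 - 28 ≡ 0; y = λ·(14 - 0) - 3 ≡ 4. → (0, 4)
add Q: (0, 4) + (32, 35). λ = (35 - 4)/(32 - 0) ≡ 31/32 mod 37. 32⁻¹ ≡ 22 (mod 37), so λ ≡ 16.
  x = λ² - 0 - 32 = 256 - 32 ≡ 2; y = λ·(0 - 2) - 4 ≡ 1. → (2, 1)

(2, 1)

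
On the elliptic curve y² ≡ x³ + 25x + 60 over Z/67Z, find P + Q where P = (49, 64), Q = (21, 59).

(46, 49)

(49, 64) + (21, 59). λ = (59 - 64)/(21 - 49) ≡ 62/39 mod 67. 39⁻¹ ≡ 55 (mod 67), so λ ≡ 60.
  x = λ² - 49 - 21 = 3600 - 70 ≡ 46; y = λ·(49 - 46) - 64 ≡ 49. → (46, 49)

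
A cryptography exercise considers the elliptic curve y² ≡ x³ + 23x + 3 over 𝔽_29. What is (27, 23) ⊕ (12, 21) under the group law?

(6, 3)

(27, 23) + (12, 21). λ = (21 - 23)/(12 - 27) ≡ 27/14 mod 29. 14⁻¹ ≡ 27 (mod 29) since 14·27 = 378 ≡ 1, so λ ≡ 4.
  x = λ² - 27 - 12 = 16 - 39 ≡ 6; y = λ·(27 - 6) - 23 ≡ 3. → (6, 3)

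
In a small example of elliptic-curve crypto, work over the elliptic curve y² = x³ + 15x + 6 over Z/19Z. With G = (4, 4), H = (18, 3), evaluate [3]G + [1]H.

(18, 16)

First 3G:
Repeated addition: build up to 3G.
2G: tangent at (4, 4): λ = (3·4² + 15)/(2·4) ≡ 6/8. 8⁻¹ ≡ 12 (mod 19) since 8·12 = 96 ≡ 1, so λ ≡ 6·12 ≡ 15.
  x = λ² - 4 - 4 = 225 - 8 ≡ 8; y = λ·(4 - 8) - 4 ≡ 12. → (8, 12)
3G: (8, 12) + (4, 4). λ = (4 - 12)/(4 - 8) ≡ 11/15 mod 19. 15⁻¹ ≡ 14 (mod 19) since 15·14 = 210 ≡ 1, so λ ≡ 2.
  x = λ² - 8 - 4 = 4 - 12 ≡ 11; y = λ·(8 - 11) - 12 ≡ 1. → (11, 1)
3G = (11, 1).
Finally 3G + H:
(11, 1) + (18, 3). λ = (3 - 1)/(18 - 11) ≡ 2/7 mod 19. 7⁻¹ ≡ 11 (mod 19), so λ ≡ 3.
  x = λ² - 11 - 18 = 9 - 29 ≡ 18; y = λ·(11 - 18) - 1 ≡ 16. → (18, 16)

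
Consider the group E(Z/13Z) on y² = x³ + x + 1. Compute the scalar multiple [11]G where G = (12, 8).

(5, 1)

Repeated addition: build up to 11G.
2G: tangent at (12, 8): λ = (3·12² + 1)/(2·8) ≡ 4/3. 3⁻¹ ≡ 9 (mod 13) since 3·9 = 27 ≡ 1, so λ ≡ 4·9 ≡ 10.
  x = λ² - 12 - 12 = 100 - 24 ≡ 11; y = λ·(12 - 11) - 8 ≡ 2. → (11, 2)
3G: (11, 2) + (12, 8). λ = (8 - 2)/(12 - 11) ≡ 6/1 mod 13. 1⁻¹ ≡ 1 (mod 13), so λ ≡ 6.
  x = λ² - 11 - 12 = 36 - 23 ≡ 0; y = λ·(11 - 0) - 2 ≡ 12. → (0, 12)
4G: (0, 12) + (12, 8). λ = (8 - 12)/(12 - 0) ≡ 9/12 mod 13. 12⁻¹ ≡ 12 (mod 13), so λ ≡ 4.
  x = λ² - 0 - 12 = 16 - 12 ≡ 4; y = λ·(0 - 4) - 12 ≡ 11. → (4, 11)
5G: (4, 11) + (12, 8). λ = (8 - 11)/(12 - 4) ≡ 10/8 mod 13. 8⁻¹ ≡ 5 (mod 13) since 8·5 = 40 ≡ 1, so λ ≡ 11.
  x = λ² - 4 - 12 = 121 - 16 ≡ 1; y = λ·(4 - 1) - 11 ≡ 9. → (1, 9)
6G: (1, 9) + (12, 8). λ = (8 - 9)/(12 - 1) ≡ 12/11 mod 13. 11⁻¹ ≡ 6 (mod 13) since 11·6 = 66 ≡ 1, so λ ≡ 7.
  x = λ² - 1 - 12 = 49 - 13 ≡ 10; y = λ·(1 - 10) - 9 ≡ 6. → (10, 6)
7G: (10, 6) + (12, 8). λ = (8 - 6)/(12 - 10) ≡ 2/2 mod 13. 2⁻¹ ≡ 7 (mod 13), so λ ≡ 1.
  x = λ² - 10 - 12 = 1 - 22 ≡ 5; y = λ·(10 - 5) - 6 ≡ 12. → (5, 12)
8G: (5, 12) + (12, 8). λ = (8 - 12)/(12 - 5) ≡ 9/7 mod 13. 7⁻¹ ≡ 2 (mod 13), so λ ≡ 5.
  x = λ² - 5 - 12 = 25 - 17 ≡ 8; y = λ·(5 - 8) - 12 ≡ 12. → (8, 12)
9G: (8, 12) + (12, 8). λ = (8 - 12)/(12 - 8) ≡ 9/4 mod 13. 4⁻¹ ≡ 10 (mod 13), so λ ≡ 12.
  x = λ² - 8 - 12 = 144 - 20 ≡ 7; y = λ·(8 - 7) - 12 ≡ 0. → (7, 0)
10G: (7, 0) + (12, 8). λ = (8 - 0)/(12 - 7) ≡ 8/5 mod 13. 5⁻¹ ≡ 8 (mod 13) since 5·8 = 40 ≡ 1, so λ ≡ 12.
  x = λ² - 7 - 12 = 144 - 19 ≡ 8; y = λ·(7 - 8) - 0 ≡ 1. → (8, 1)
11G: (8, 1) + (12, 8). λ = (8 - 1)/(12 - 8) ≡ 7/4 mod 13. 4⁻¹ ≡ 10 (mod 13) since 4·10 = 40 ≡ 1, so λ ≡ 5.
  x = λ² - 8 - 12 = 25 - 20 ≡ 5; y = λ·(8 - 5) - 1 ≡ 1. → (5, 1)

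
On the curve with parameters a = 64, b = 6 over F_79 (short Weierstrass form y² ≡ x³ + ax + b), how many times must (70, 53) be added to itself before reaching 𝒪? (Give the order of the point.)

2P: tangent at (70, 53): λ = (3·70² + 64)/(2·53) ≡ 70/27. 27⁻¹ ≡ 41 (mod 79) since 27·41 = 1107 ≡ 1, so λ ≡ 70·41 ≡ 26.
  x = λ² - 70 - 70 = 676 - 140 ≡ 62; y = λ·(70 - 62) - 53 ≡ 76. → (62, 76)
3P: (62, 76) + (70, 53). λ = (53 - 76)/(70 - 62) ≡ 56/8 mod 79. 8⁻¹ ≡ 10 (mod 79) since 8·10 = 80 ≡ 1, so λ ≡ 7.
  x = λ² - 62 - 70 = 49 - 132 ≡ 75; y = λ·(62 - 75) - 76 ≡ 70. → (75, 70)
4P: (75, 70) + (70, 53). λ = (53 - 70)/(70 - 75) ≡ 62/74 mod 79. 74⁻¹ ≡ 63 (mod 79), so λ ≡ 35.
  x = λ² - 75 - 70 = 1225 - 145 ≡ 53; y = λ·(75 - 53) - 70 ≡ 68. → (53, 68)
5P: (53, 68) + (70, 53). λ = (53 - 68)/(70 - 53) ≡ 64/17 mod 79. 17⁻¹ ≡ 14 (mod 79) since 17·14 = 238 ≡ 1, so λ ≡ 27.
  x = λ² - 53 - 70 = 729 - 123 ≡ 53; y = λ·(53 - 53) - 68 ≡ 11. → (53, 11)
6P: (53, 11) + (70, 53). λ = (53 - 11)/(70 - 53) ≡ 42/17 mod 79. 17⁻¹ ≡ 14 (mod 79), so λ ≡ 35.
  x = λ² - 53 - 70 = 1225 - 123 ≡ 75; y = λ·(53 - 75) - 11 ≡ 9. → (75, 9)
7P: (75, 9) + (70, 53). λ = (53 - 9)/(70 - 75) ≡ 44/74 mod 79. 74⁻¹ ≡ 63 (mod 79), so λ ≡ 7.
  x = λ² - 75 - 70 = 49 - 145 ≡ 62; y = λ·(75 - 62) - 9 ≡ 3. → (62, 3)
8P: (62, 3) + (70, 53). λ = (53 - 3)/(70 - 62) ≡ 50/8 mod 79. 8⁻¹ ≡ 10 (mod 79) since 8·10 = 80 ≡ 1, so λ ≡ 26.
  x = λ² - 62 - 70 = 676 - 132 ≡ 70; y = λ·(62 - 70) - 3 ≡ 26. → (70, 26)
9P: (70, 26) + (70, 53): same x and y₁ ≡ -y₂, so the sum is 𝒪.
9P = 𝒪, so the order is 9.

9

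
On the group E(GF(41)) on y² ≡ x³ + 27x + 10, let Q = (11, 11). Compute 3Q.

Repeated addition: build up to 3Q.
2Q: tangent at (11, 11): λ = (3·11² + 27)/(2·11) ≡ 21/22. 22⁻¹ ≡ 28 (mod 41) since 22·28 = 616 ≡ 1, so λ ≡ 21·28 ≡ 14.
  x = λ² - 11 - 11 = 196 - 22 ≡ 10; y = λ·(11 - 10) - 11 ≡ 3. → (10, 3)
3Q: (10, 3) + (11, 11). λ = (11 - 3)/(11 - 10) ≡ 8/1 mod 41. 1⁻¹ ≡ 1 (mod 41), so λ ≡ 8.
  x = λ² - 10 - 11 = 64 - 21 ≡ 2; y = λ·(10 - 2) - 3 ≡ 20. → (2, 20)

(2, 20)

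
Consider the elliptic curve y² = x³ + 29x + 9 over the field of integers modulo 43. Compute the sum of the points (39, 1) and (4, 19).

(39, 1) + (4, 19). λ = (19 - 1)/(4 - 39) ≡ 18/8 mod 43. 8⁻¹ ≡ 27 (mod 43), so λ ≡ 13.
  x = λ² - 39 - 4 = 169 - 43 ≡ 40; y = λ·(39 - 40) - 1 ≡ 29. → (40, 29)

(40, 29)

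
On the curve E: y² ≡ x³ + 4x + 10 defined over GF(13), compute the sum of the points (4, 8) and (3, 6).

(10, 6)

(4, 8) + (3, 6). λ = (6 - 8)/(3 - 4) ≡ 11/12 mod 13. 12⁻¹ ≡ 12 (mod 13) since 12·12 = 144 ≡ 1, so λ ≡ 2.
  x = λ² - 4 - 3 = 4 - 7 ≡ 10; y = λ·(4 - 10) - 8 ≡ 6. → (10, 6)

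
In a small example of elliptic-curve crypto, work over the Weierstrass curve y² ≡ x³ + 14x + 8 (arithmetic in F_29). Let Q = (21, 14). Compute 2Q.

(25, 27)

tangent at (21, 14): λ = (3·21² + 14)/(2·14) ≡ 3/28. 28⁻¹ ≡ 28 (mod 29) since 28·28 = 784 ≡ 1, so λ ≡ 3·28 ≡ 26.
  x = λ² - 21 - 21 = 676 - 42 ≡ 25; y = λ·(21 - 25) - 14 ≡ 27. → (25, 27)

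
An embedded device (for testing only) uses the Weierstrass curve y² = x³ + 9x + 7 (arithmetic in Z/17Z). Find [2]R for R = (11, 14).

(14, 2)

tangent at (11, 14): λ = (3·11² + 9)/(2·14) ≡ 15/11. 11⁻¹ ≡ 14 (mod 17) since 11·14 = 154 ≡ 1, so λ ≡ 15·14 ≡ 6.
  x = λ² - 11 - 11 = 36 - 22 ≡ 14; y = λ·(11 - 14) - 14 ≡ 2. → (14, 2)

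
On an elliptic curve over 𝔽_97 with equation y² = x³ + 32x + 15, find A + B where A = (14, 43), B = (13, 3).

(21, 65)

(14, 43) + (13, 3). λ = (3 - 43)/(13 - 14) ≡ 57/96 mod 97. 96⁻¹ ≡ 96 (mod 97) since 96·96 = 9216 ≡ 1, so λ ≡ 40.
  x = λ² - 14 - 13 = 1600 - 27 ≡ 21; y = λ·(14 - 21) - 43 ≡ 65. → (21, 65)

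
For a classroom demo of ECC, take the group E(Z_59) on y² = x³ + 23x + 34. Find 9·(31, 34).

Write G = (31, 34).
Double-and-add on 9 = (1001)₂. Start with G = (31, 34) for the leading 1-bit.
double: tangent at (31, 34): λ = (3·31² + 23)/(2·34) ≡ 15/9. 9⁻¹ ≡ 46 (mod 59), so λ ≡ 15·46 ≡ 41.
  x = λ² - 31 - 31 = 1681 - 62 ≡ 26; y = λ·(31 - 26) - 34 ≡ 53. → (26, 53)
double: tangent at (26, 53): λ = (3·26² + 23)/(2·53) ≡ 45/47. 47⁻¹ ≡ 54 (mod 59) since 47·54 = 2538 ≡ 1, so λ ≡ 45·54 ≡ 11.
  x = λ² - 26 - 26 = 121 - 52 ≡ 10; y = λ·(26 - 10) - 53 ≡ 5. → (10, 5)
double: tangent at (10, 5): λ = (3·10² + 23)/(2·5) ≡ 28/10. 10⁻¹ ≡ 6 (mod 59), so λ ≡ 28·6 ≡ 50.
  x = λ² - 10 - 10 = 2500 - 20 ≡ 2; y = λ·(10 - 2) - 5 ≡ 41. → (2, 41)
add G: (2, 41) + (31, 34). λ = (34 - 41)/(31 - 2) ≡ 52/29 mod 59. 29⁻¹ ≡ 57 (mod 59), so λ ≡ 14.
  x = λ² - 2 - 31 = 196 - 33 ≡ 45; y = λ·(2 - 45) - 41 ≡ 6. → (45, 6)

(45, 6)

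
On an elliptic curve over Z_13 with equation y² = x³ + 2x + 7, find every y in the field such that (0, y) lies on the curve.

x³ + 2x + 7 = 7 ≡ 7 (mod 13).
7 is a non-residue mod 13; no y exists.

none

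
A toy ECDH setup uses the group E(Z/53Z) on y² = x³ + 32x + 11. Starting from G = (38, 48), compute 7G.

Double-and-add on 7 = (111)₂. Start with G = (38, 48) for the leading 1-bit.
double: tangent at (38, 48): λ = (3·38² + 32)/(2·48) ≡ 18/43. 43⁻¹ ≡ 37 (mod 53) since 43·37 = 1591 ≡ 1, so λ ≡ 18·37 ≡ 30.
  x = λ² - 38 - 38 = 900 - 76 ≡ 29; y = λ·(38 - 29) - 48 ≡ 10. → (29, 10)
add G: (29, 10) + (38, 48). λ = (48 - 10)/(38 - 29) ≡ 38/9 mod 53. 9⁻¹ ≡ 6 (mod 53) since 9·6 = 54 ≡ 1, so λ ≡ 16.
  x = λ² - 29 - 38 = 256 - 67 ≡ 30; y = λ·(29 - 30) - 10 ≡ 27. → (30, 27)
double: tangent at (30, 27): λ = (3·30² + 32)/(2·27) ≡ 29/1. 1⁻¹ ≡ 1 (mod 53) since 1·1 = 1 ≡ 1, so λ ≡ 29·1 ≡ 29.
  x = λ² - 30 - 30 = 841 - 60 ≡ 39; y = λ·(30 - 39) - 27 ≡ 30. → (39, 30)
add G: (39, 30) + (38, 48). λ = (48 - 30)/(38 - 39) ≡ 18/52 mod 53. 52⁻¹ ≡ 52 (mod 53) since 52·52 = 2704 ≡ 1, so λ ≡ 35.
  x = λ² - 39 - 38 = 1225 - 77 ≡ 35; y = λ·(39 - 35) - 30 ≡ 4. → (35, 4)

(35, 4)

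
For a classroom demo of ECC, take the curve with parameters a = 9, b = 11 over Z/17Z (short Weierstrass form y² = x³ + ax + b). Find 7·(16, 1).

Write G = (16, 1).
Repeated addition: build up to 7G.
2G: tangent at (16, 1): λ = (3·16² + 9)/(2·1) ≡ 12/2. 2⁻¹ ≡ 9 (mod 17), so λ ≡ 12·9 ≡ 6.
  x = λ² - 16 - 16 = 36 - 32 ≡ 4; y = λ·(16 - 4) - 1 ≡ 3. → (4, 3)
3G: (4, 3) + (16, 1). λ = (1 - 3)/(16 - 4) ≡ 15/12 mod 17. 12⁻¹ ≡ 10 (mod 17) since 12·10 = 120 ≡ 1, so λ ≡ 14.
  x = λ² - 4 - 16 = 196 - 20 ≡ 6; y = λ·(4 - 6) - 3 ≡ 3. → (6, 3)
4G: (6, 3) + (16, 1). λ = (1 - 3)/(16 - 6) ≡ 15/10 mod 17. 10⁻¹ ≡ 12 (mod 17), so λ ≡ 10.
  x = λ² - 6 - 16 = 100 - 22 ≡ 10; y = λ·(6 - 10) - 3 ≡ 8. → (10, 8)
5G: (10, 8) + (16, 1). λ = (1 - 8)/(16 - 10) ≡ 10/6 mod 17. 6⁻¹ ≡ 3 (mod 17) since 6·3 = 18 ≡ 1, so λ ≡ 13.
  x = λ² - 10 - 16 = 169 - 26 ≡ 7; y = λ·(10 - 7) - 8 ≡ 14. → (7, 14)
6G: (7, 14) + (16, 1). λ = (1 - 14)/(16 - 7) ≡ 4/9 mod 17. 9⁻¹ ≡ 2 (mod 17), so λ ≡ 8.
  x = λ² - 7 - 16 = 64 - 23 ≡ 7; y = λ·(7 - 7) - 14 ≡ 3. → (7, 3)
7G: (7, 3) + (16, 1). λ = (1 - 3)/(16 - 7) ≡ 15/9 mod 17. 9⁻¹ ≡ 2 (mod 17), so λ ≡ 13.
  x = λ² - 7 - 16 = 169 - 23 ≡ 10; y = λ·(7 - 10) - 3 ≡ 9. → (10, 9)

(10, 9)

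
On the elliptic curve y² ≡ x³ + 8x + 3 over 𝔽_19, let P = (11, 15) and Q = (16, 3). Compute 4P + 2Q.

(10, 0)

First 4P:
Repeated addition: build up to 4P.
2P: tangent at (11, 15): λ = (3·11² + 8)/(2·15) ≡ 10/11. 11⁻¹ ≡ 7 (mod 19), so λ ≡ 10·7 ≡ 13.
  x = λ² - 11 - 11 = 169 - 22 ≡ 14; y = λ·(11 - 14) - 15 ≡ 3. → (14, 3)
3P: (14, 3) + (11, 15). λ = (15 - 3)/(11 - 14) ≡ 12/16 mod 19. 16⁻¹ ≡ 6 (mod 19), so λ ≡ 15.
  x = λ² - 14 - 11 = 225 - 25 ≡ 10; y = λ·(14 - 10) - 3 ≡ 0. → (10, 0)
4P: (10, 0) + (11, 15). λ = (15 - 0)/(11 - 10) ≡ 15/1 mod 19. 1⁻¹ ≡ 1 (mod 19) since 1·1 = 1 ≡ 1, so λ ≡ 15.
  x = λ² - 10 - 11 = 225 - 21 ≡ 14; y = λ·(10 - 14) - 0 ≡ 16. → (14, 16)
4P = (14, 16).
Next 2Q:
Repeated addition: build up to 2Q.
2Q: tangent at (16, 3): λ = (3·16² + 8)/(2·3) ≡ 16/6. 6⁻¹ ≡ 16 (mod 19), so λ ≡ 16·16 ≡ 9.
  x = λ² - 16 - 16 = 81 - 32 ≡ 11; y = λ·(16 - 11) - 3 ≡ 4. → (11, 4)
2Q = (11, 4).
Finally 4P + 2Q:
(14, 16) + (11, 4). λ = (4 - 16)/(11 - 14) ≡ 7/16 mod 19. 16⁻¹ ≡ 6 (mod 19), so λ ≡ 4.
  x = λ² - 14 - 11 = 16 - 25 ≡ 10; y = λ·(14 - 10) - 16 ≡ 0. → (10, 0)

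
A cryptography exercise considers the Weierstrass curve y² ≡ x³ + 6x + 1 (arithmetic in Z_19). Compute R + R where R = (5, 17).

tangent at (5, 17): λ = (3·5² + 6)/(2·17) ≡ 5/15. 15⁻¹ ≡ 14 (mod 19), so λ ≡ 5·14 ≡ 13.
  x = λ² - 5 - 5 = 169 - 10 ≡ 7; y = λ·(5 - 7) - 17 ≡ 14. → (7, 14)

(7, 14)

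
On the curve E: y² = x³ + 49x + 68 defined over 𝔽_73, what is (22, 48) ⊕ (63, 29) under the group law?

(22, 48) + (63, 29). λ = (29 - 48)/(63 - 22) ≡ 54/41 mod 73. 41⁻¹ ≡ 57 (mod 73), so λ ≡ 12.
  x = λ² - 22 - 63 = 144 - 85 ≡ 59; y = λ·(22 - 59) - 48 ≡ 19. → (59, 19)

(59, 19)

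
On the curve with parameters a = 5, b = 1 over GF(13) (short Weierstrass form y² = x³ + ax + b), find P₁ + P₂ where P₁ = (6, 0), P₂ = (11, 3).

(6, 0) + (11, 3). λ = (3 - 0)/(11 - 6) ≡ 3/5 mod 13. 5⁻¹ ≡ 8 (mod 13), so λ ≡ 11.
  x = λ² - 6 - 11 = 121 - 17 ≡ 0; y = λ·(6 - 0) - 0 ≡ 1. → (0, 1)

(0, 1)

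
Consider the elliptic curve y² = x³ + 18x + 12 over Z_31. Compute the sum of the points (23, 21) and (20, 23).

(23, 21) + (20, 23). λ = (23 - 21)/(20 - 23) ≡ 2/28 mod 31. 28⁻¹ ≡ 10 (mod 31), so λ ≡ 20.
  x = λ² - 23 - 20 = 400 - 43 ≡ 16; y = λ·(23 - 16) - 21 ≡ 26. → (16, 26)

(16, 26)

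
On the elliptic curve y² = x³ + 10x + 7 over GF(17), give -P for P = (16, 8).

-(16, 8) = (16, -8 mod 17) = (16, 9).

(16, 9)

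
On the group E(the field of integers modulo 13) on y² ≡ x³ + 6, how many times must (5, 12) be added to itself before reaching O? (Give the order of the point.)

2P: tangent at (5, 12): λ = (3·5² + 0)/(2·12) ≡ 10/11. 11⁻¹ ≡ 6 (mod 13), so λ ≡ 10·6 ≡ 8.
  x = λ² - 5 - 5 = 64 - 10 ≡ 2; y = λ·(5 - 2) - 12 ≡ 12. → (2, 12)
3P: (2, 12) + (5, 12). λ = (12 - 12)/(5 - 2) ≡ 0/3 mod 13. 3⁻¹ ≡ 9 (mod 13) since 3·9 = 27 ≡ 1, so λ ≡ 0.
  x = λ² - 2 - 5 = 0 - 7 ≡ 6; y = λ·(2 - 6) - 12 ≡ 1. → (6, 1)
4P: (6, 1) + (5, 12). λ = (12 - 1)/(5 - 6) ≡ 11/12 mod 13. 12⁻¹ ≡ 12 (mod 13) since 12·12 = 144 ≡ 1, so λ ≡ 2.
  x = λ² - 6 - 5 = 4 - 11 ≡ 6; y = λ·(6 - 6) - 1 ≡ 12. → (6, 12)
5P: (6, 12) + (5, 12). λ = (12 - 12)/(5 - 6) ≡ 0/12 mod 13. 12⁻¹ ≡ 12 (mod 13), so λ ≡ 0.
  x = λ² - 6 - 5 = 0 - 11 ≡ 2; y = λ·(6 - 2) - 12 ≡ 1. → (2, 1)
6P: (2, 1) + (5, 12). λ = (12 - 1)/(5 - 2) ≡ 11/3 mod 13. 3⁻¹ ≡ 9 (mod 13) since 3·9 = 27 ≡ 1, so λ ≡ 8.
  x = λ² - 2 - 5 = 64 - 7 ≡ 5; y = λ·(2 - 5) - 1 ≡ 1. → (5, 1)
7P: (5, 1) + (5, 12): same x and y₁ ≡ -y₂, so the sum is O.
7P = O, so the order is 7.

7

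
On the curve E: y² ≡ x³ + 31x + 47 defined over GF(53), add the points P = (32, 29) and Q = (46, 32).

(44, 29)

(32, 29) + (46, 32). λ = (32 - 29)/(46 - 32) ≡ 3/14 mod 53. 14⁻¹ ≡ 19 (mod 53) since 14·19 = 266 ≡ 1, so λ ≡ 4.
  x = λ² - 32 - 46 = 16 - 78 ≡ 44; y = λ·(32 - 44) - 29 ≡ 29. → (44, 29)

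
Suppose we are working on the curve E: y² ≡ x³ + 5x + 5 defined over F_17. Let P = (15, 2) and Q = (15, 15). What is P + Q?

O

The two points share x = 15 and their y-coordinates satisfy 2 + 15 ≡ 0 (mod 17), so they are inverses. Their sum is O.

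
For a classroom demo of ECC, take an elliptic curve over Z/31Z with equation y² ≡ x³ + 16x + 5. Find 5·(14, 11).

(4, 3)

Write G = (14, 11).
Repeated addition: build up to 5G.
2G: tangent at (14, 11): λ = (3·14² + 16)/(2·11) ≡ 15/22. 22⁻¹ ≡ 24 (mod 31), so λ ≡ 15·24 ≡ 19.
  x = λ² - 14 - 14 = 361 - 28 ≡ 23; y = λ·(14 - 23) - 11 ≡ 4. → (23, 4)
3G: (23, 4) + (14, 11). λ = (11 - 4)/(14 - 23) ≡ 7/22 mod 31. 22⁻¹ ≡ 24 (mod 31) since 22·24 = 528 ≡ 1, so λ ≡ 13.
  x = λ² - 23 - 14 = 169 - 37 ≡ 8; y = λ·(23 - 8) - 4 ≡ 5. → (8, 5)
4G: (8, 5) + (14, 11). λ = (11 - 5)/(14 - 8) ≡ 6/6 mod 31. 6⁻¹ ≡ 26 (mod 31) since 6·26 = 156 ≡ 1, so λ ≡ 1.
  x = λ² - 8 - 14 = 1 - 22 ≡ 10; y = λ·(8 - 10) - 5 ≡ 24. → (10, 24)
5G: (10, 24) + (14, 11). λ = (11 - 24)/(14 - 10) ≡ 18/4 mod 31. 4⁻¹ ≡ 8 (mod 31), so λ ≡ 20.
  x = λ² - 10 - 14 = 400 - 24 ≡ 4; y = λ·(10 - 4) - 24 ≡ 3. → (4, 3)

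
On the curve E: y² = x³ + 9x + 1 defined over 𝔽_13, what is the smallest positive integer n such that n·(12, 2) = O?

9

2P: tangent at (12, 2): λ = (3·12² + 9)/(2·2) ≡ 12/4. 4⁻¹ ≡ 10 (mod 13) since 4·10 = 40 ≡ 1, so λ ≡ 12·10 ≡ 3.
  x = λ² - 12 - 12 = 9 - 24 ≡ 11; y = λ·(12 - 11) - 2 ≡ 1. → (11, 1)
3P: (11, 1) + (12, 2). λ = (2 - 1)/(12 - 11) ≡ 1/1 mod 13. 1⁻¹ ≡ 1 (mod 13), so λ ≡ 1.
  x = λ² - 11 - 12 = 1 - 23 ≡ 4; y = λ·(11 - 4) - 1 ≡ 6. → (4, 6)
4P: (4, 6) + (12, 2). λ = (2 - 6)/(12 - 4) ≡ 9/8 mod 13. 8⁻¹ ≡ 5 (mod 13) since 8·5 = 40 ≡ 1, so λ ≡ 6.
  x = λ² - 4 - 12 = 36 - 16 ≡ 7; y = λ·(4 - 7) - 6 ≡ 2. → (7, 2)
5P: (7, 2) + (12, 2). λ = (2 - 2)/(12 - 7) ≡ 0/5 mod 13. 5⁻¹ ≡ 8 (mod 13), so λ ≡ 0.
  x = λ² - 7 - 12 = 0 - 19 ≡ 7; y = λ·(7 - 7) - 2 ≡ 11. → (7, 11)
6P: (7, 11) + (12, 2). λ = (2 - 11)/(12 - 7) ≡ 4/5 mod 13. 5⁻¹ ≡ 8 (mod 13) since 5·8 = 40 ≡ 1, so λ ≡ 6.
  x = λ² - 7 - 12 = 36 - 19 ≡ 4; y = λ·(7 - 4) - 11 ≡ 7. → (4, 7)
7P: (4, 7) + (12, 2). λ = (2 - 7)/(12 - 4) ≡ 8/8 mod 13. 8⁻¹ ≡ 5 (mod 13), so λ ≡ 1.
  x = λ² - 4 - 12 = 1 - 16 ≡ 11; y = λ·(4 - 11) - 7 ≡ 12. → (11, 12)
8P: (11, 12) + (12, 2). λ = (2 - 12)/(12 - 11) ≡ 3/1 mod 13. 1⁻¹ ≡ 1 (mod 13), so λ ≡ 3.
  x = λ² - 11 - 12 = 9 - 23 ≡ 12; y = λ·(11 - 12) - 12 ≡ 11. → (12, 11)
9P: (12, 11) + (12, 2): same x and y₁ ≡ -y₂, so the sum is O.
9P = O, so the order is 9.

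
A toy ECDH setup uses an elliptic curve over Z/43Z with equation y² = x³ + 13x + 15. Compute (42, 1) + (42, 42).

The two points share x = 42 and their y-coordinates satisfy 1 + 42 ≡ 0 (mod 43), so they are inverses. Their sum is O.

O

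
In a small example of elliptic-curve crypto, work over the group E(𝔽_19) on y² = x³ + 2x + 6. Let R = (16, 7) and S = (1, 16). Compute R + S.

(13, 14)

(16, 7) + (1, 16). λ = (16 - 7)/(1 - 16) ≡ 9/4 mod 19. 4⁻¹ ≡ 5 (mod 19) since 4·5 = 20 ≡ 1, so λ ≡ 7.
  x = λ² - 16 - 1 = 49 - 17 ≡ 13; y = λ·(16 - 13) - 7 ≡ 14. → (13, 14)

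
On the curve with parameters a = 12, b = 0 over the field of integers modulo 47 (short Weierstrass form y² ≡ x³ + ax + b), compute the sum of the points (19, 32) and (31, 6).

(3, 43)

(19, 32) + (31, 6). λ = (6 - 32)/(31 - 19) ≡ 21/12 mod 47. 12⁻¹ ≡ 4 (mod 47) since 12·4 = 48 ≡ 1, so λ ≡ 37.
  x = λ² - 19 - 31 = 1369 - 50 ≡ 3; y = λ·(19 - 3) - 32 ≡ 43. → (3, 43)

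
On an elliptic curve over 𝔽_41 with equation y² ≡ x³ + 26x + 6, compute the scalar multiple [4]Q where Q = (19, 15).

(14, 11)

Double-and-add on 4 = (100)₂. Start with Q = (19, 15) for the leading 1-bit.
double: tangent at (19, 15): λ = (3·19² + 26)/(2·15) ≡ 2/30. 30⁻¹ ≡ 26 (mod 41), so λ ≡ 2·26 ≡ 11.
  x = λ² - 19 - 19 = 121 - 38 ≡ 1; y = λ·(19 - 1) - 15 ≡ 19. → (1, 19)
double: tangent at (1, 19): λ = (3·1² + 26)/(2·19) ≡ 29/38. 38⁻¹ ≡ 27 (mod 41) since 38·27 = 1026 ≡ 1, so λ ≡ 29·27 ≡ 4.
  x = λ² - 1 - 1 = 16 - 2 ≡ 14; y = λ·(1 - 14) - 19 ≡ 11. → (14, 11)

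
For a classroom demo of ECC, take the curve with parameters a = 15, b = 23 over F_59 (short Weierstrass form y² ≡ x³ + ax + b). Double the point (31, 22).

(14, 33)

tangent at (31, 22): λ = (3·31² + 15)/(2·22) ≡ 7/44. 44⁻¹ ≡ 55 (mod 59) since 44·55 = 2420 ≡ 1, so λ ≡ 7·55 ≡ 31.
  x = λ² - 31 - 31 = 961 - 62 ≡ 14; y = λ·(31 - 14) - 22 ≡ 33. → (14, 33)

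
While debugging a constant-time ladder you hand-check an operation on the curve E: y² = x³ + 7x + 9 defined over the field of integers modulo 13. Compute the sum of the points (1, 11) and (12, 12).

(10, 0)

(1, 11) + (12, 12). λ = (12 - 11)/(12 - 1) ≡ 1/11 mod 13. 11⁻¹ ≡ 6 (mod 13), so λ ≡ 6.
  x = λ² - 1 - 12 = 36 - 13 ≡ 10; y = λ·(1 - 10) - 11 ≡ 0. → (10, 0)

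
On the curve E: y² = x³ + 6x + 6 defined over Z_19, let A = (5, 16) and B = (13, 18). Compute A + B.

(7, 12)

(5, 16) + (13, 18). λ = (18 - 16)/(13 - 5) ≡ 2/8 mod 19. 8⁻¹ ≡ 12 (mod 19) since 8·12 = 96 ≡ 1, so λ ≡ 5.
  x = λ² - 5 - 13 = 25 - 18 ≡ 7; y = λ·(5 - 7) - 16 ≡ 12. → (7, 12)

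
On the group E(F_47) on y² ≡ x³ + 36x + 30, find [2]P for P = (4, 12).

tangent at (4, 12): λ = (3·4² + 36)/(2·12) ≡ 37/24. 24⁻¹ ≡ 2 (mod 47) since 24·2 = 48 ≡ 1, so λ ≡ 37·2 ≡ 27.
  x = λ² - 4 - 4 = 729 - 8 ≡ 16; y = λ·(4 - 16) - 12 ≡ 40. → (16, 40)

(16, 40)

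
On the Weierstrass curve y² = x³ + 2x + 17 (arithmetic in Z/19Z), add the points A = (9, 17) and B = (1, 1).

(13, 13)

(9, 17) + (1, 1). λ = (1 - 17)/(1 - 9) ≡ 3/11 mod 19. 11⁻¹ ≡ 7 (mod 19) since 11·7 = 77 ≡ 1, so λ ≡ 2.
  x = λ² - 9 - 1 = 4 - 10 ≡ 13; y = λ·(9 - 13) - 17 ≡ 13. → (13, 13)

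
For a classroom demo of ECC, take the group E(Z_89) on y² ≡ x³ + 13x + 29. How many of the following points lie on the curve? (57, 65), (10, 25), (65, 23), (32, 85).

3

(57, 65): 65² ≡ 42, rhs ≡ 42 → on.
(10, 25): 25² ≡ 2, rhs ≡ 2 → on.
(65, 23): 23² ≡ 84, rhs ≡ 44 → off.
(32, 85): 85² ≡ 16, rhs ≡ 16 → on.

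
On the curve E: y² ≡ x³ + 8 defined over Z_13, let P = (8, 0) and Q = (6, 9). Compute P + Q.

(3, 10)

(8, 0) + (6, 9). λ = (9 - 0)/(6 - 8) ≡ 9/11 mod 13. 11⁻¹ ≡ 6 (mod 13), so λ ≡ 2.
  x = λ² - 8 - 6 = 4 - 14 ≡ 3; y = λ·(8 - 3) - 0 ≡ 10. → (3, 10)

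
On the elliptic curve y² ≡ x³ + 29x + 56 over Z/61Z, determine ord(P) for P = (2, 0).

2

2P: (2, 0) + (2, 0): same x and y₁ ≡ -y₂, so the sum is ∞.
2P = ∞, so the order is 2.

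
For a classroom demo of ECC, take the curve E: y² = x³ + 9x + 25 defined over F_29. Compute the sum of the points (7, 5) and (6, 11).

(23, 4)

(7, 5) + (6, 11). λ = (11 - 5)/(6 - 7) ≡ 6/28 mod 29. 28⁻¹ ≡ 28 (mod 29) since 28·28 = 784 ≡ 1, so λ ≡ 23.
  x = λ² - 7 - 6 = 529 - 13 ≡ 23; y = λ·(7 - 23) - 5 ≡ 4. → (23, 4)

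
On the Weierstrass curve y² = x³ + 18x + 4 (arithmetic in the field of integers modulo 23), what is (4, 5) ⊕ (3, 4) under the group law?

(4, 5) + (3, 4). λ = (4 - 5)/(3 - 4) ≡ 22/22 mod 23. 22⁻¹ ≡ 22 (mod 23), so λ ≡ 1.
  x = λ² - 4 - 3 = 1 - 7 ≡ 17; y = λ·(4 - 17) - 5 ≡ 5. → (17, 5)

(17, 5)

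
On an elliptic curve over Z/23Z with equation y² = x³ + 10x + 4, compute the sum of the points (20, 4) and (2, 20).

(20, 4) + (2, 20). λ = (20 - 4)/(2 - 20) ≡ 16/5 mod 23. 5⁻¹ ≡ 14 (mod 23), so λ ≡ 17.
  x = λ² - 20 - 2 = 289 - 22 ≡ 14; y = λ·(20 - 14) - 4 ≡ 6. → (14, 6)

(14, 6)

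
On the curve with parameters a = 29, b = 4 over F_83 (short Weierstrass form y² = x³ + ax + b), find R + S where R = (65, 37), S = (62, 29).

(0, 81)

(65, 37) + (62, 29). λ = (29 - 37)/(62 - 65) ≡ 75/80 mod 83. 80⁻¹ ≡ 55 (mod 83), so λ ≡ 58.
  x = λ² - 65 - 62 = 3364 - 127 ≡ 0; y = λ·(65 - 0) - 37 ≡ 81. → (0, 81)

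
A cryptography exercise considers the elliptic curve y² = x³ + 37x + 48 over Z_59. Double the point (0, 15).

(48, 32)

tangent at (0, 15): λ = (3·0² + 37)/(2·15) ≡ 37/30. 30⁻¹ ≡ 2 (mod 59) since 30·2 = 60 ≡ 1, so λ ≡ 37·2 ≡ 15.
  x = λ² - 0 - 0 = 225 - 0 ≡ 48; y = λ·(0 - 48) - 15 ≡ 32. → (48, 32)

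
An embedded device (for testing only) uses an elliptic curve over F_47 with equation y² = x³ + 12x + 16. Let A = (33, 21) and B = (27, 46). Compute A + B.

(37, 27)

(33, 21) + (27, 46). λ = (46 - 21)/(27 - 33) ≡ 25/41 mod 47. 41⁻¹ ≡ 39 (mod 47), so λ ≡ 35.
  x = λ² - 33 - 27 = 1225 - 60 ≡ 37; y = λ·(33 - 37) - 21 ≡ 27. → (37, 27)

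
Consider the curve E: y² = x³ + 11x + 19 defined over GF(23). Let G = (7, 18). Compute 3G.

Repeated addition: build up to 3G.
2G: tangent at (7, 18): λ = (3·7² + 11)/(2·18) ≡ 20/13. 13⁻¹ ≡ 16 (mod 23), so λ ≡ 20·16 ≡ 21.
  x = λ² - 7 - 7 = 441 - 14 ≡ 13; y = λ·(7 - 13) - 18 ≡ 17. → (13, 17)
3G: (13, 17) + (7, 18). λ = (18 - 17)/(7 - 13) ≡ 1/17 mod 23. 17⁻¹ ≡ 19 (mod 23), so λ ≡ 19.
  x = λ² - 13 - 7 = 361 - 20 ≡ 19; y = λ·(13 - 19) - 17 ≡ 7. → (19, 7)

(19, 7)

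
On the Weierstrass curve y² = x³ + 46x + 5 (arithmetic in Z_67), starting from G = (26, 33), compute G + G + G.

(46, 37)

Repeated addition: build up to 3G.
2G: tangent at (26, 33): λ = (3·26² + 46)/(2·33) ≡ 64/66. 66⁻¹ ≡ 66 (mod 67) since 66·66 = 4356 ≡ 1, so λ ≡ 64·66 ≡ 3.
  x = λ² - 26 - 26 = 9 - 52 ≡ 24; y = λ·(26 - 24) - 33 ≡ 40. → (24, 40)
3G: (24, 40) + (26, 33). λ = (33 - 40)/(26 - 24) ≡ 60/2 mod 67. 2⁻¹ ≡ 34 (mod 67), so λ ≡ 30.
  x = λ² - 24 - 26 = 900 - 50 ≡ 46; y = λ·(24 - 46) - 40 ≡ 37. → (46, 37)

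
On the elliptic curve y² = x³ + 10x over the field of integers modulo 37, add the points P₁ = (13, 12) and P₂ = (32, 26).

(36, 10)

(13, 12) + (32, 26). λ = (26 - 12)/(32 - 13) ≡ 14/19 mod 37. 19⁻¹ ≡ 2 (mod 37) since 19·2 = 38 ≡ 1, so λ ≡ 28.
  x = λ² - 13 - 32 = 784 - 45 ≡ 36; y = λ·(13 - 36) - 12 ≡ 10. → (36, 10)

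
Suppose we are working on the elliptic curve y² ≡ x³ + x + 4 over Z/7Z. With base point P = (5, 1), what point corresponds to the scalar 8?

(6, 4)

Repeated addition: build up to 8P.
2P: tangent at (5, 1): λ = (3·5² + 1)/(2·1) ≡ 6/2. 2⁻¹ ≡ 4 (mod 7), so λ ≡ 6·4 ≡ 3.
  x = λ² - 5 - 5 = 9 - 10 ≡ 6; y = λ·(5 - 6) - 1 ≡ 3. → (6, 3)
3P: (6, 3) + (5, 1). λ = (1 - 3)/(5 - 6) ≡ 5/6 mod 7. 6⁻¹ ≡ 6 (mod 7), so λ ≡ 2.
  x = λ² - 6 - 5 = 4 - 11 ≡ 0; y = λ·(6 - 0) - 3 ≡ 2. → (0, 2)
4P: (0, 2) + (5, 1). λ = (1 - 2)/(5 - 0) ≡ 6/5 mod 7. 5⁻¹ ≡ 3 (mod 7) since 5·3 = 15 ≡ 1, so λ ≡ 4.
  x = λ² - 0 - 5 = 16 - 5 ≡ 4; y = λ·(0 - 4) - 2 ≡ 3. → (4, 3)
5P: (4, 3) + (5, 1). λ = (1 - 3)/(5 - 4) ≡ 5/1 mod 7. 1⁻¹ ≡ 1 (mod 7), so λ ≡ 5.
  x = λ² - 4 - 5 = 25 - 9 ≡ 2; y = λ·(4 - 2) - 3 ≡ 0. → (2, 0)
6P: (2, 0) + (5, 1). λ = (1 - 0)/(5 - 2) ≡ 1/3 mod 7. 3⁻¹ ≡ 5 (mod 7), so λ ≡ 5.
  x = λ² - 2 - 5 = 25 - 7 ≡ 4; y = λ·(2 - 4) - 0 ≡ 4. → (4, 4)
7P: (4, 4) + (5, 1). λ = (1 - 4)/(5 - 4) ≡ 4/1 mod 7. 1⁻¹ ≡ 1 (mod 7) since 1·1 = 1 ≡ 1, so λ ≡ 4.
  x = λ² - 4 - 5 = 16 - 9 ≡ 0; y = λ·(4 - 0) - 4 ≡ 5. → (0, 5)
8P: (0, 5) + (5, 1). λ = (1 - 5)/(5 - 0) ≡ 3/5 mod 7. 5⁻¹ ≡ 3 (mod 7), so λ ≡ 2.
  x = λ² - 0 - 5 = 4 - 5 ≡ 6; y = λ·(0 - 6) - 5 ≡ 4. → (6, 4)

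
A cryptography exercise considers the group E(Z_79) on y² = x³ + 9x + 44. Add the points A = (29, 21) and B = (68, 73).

(54, 51)

(29, 21) + (68, 73). λ = (73 - 21)/(68 - 29) ≡ 52/39 mod 79. 39⁻¹ ≡ 77 (mod 79) since 39·77 = 3003 ≡ 1, so λ ≡ 54.
  x = λ² - 29 - 68 = 2916 - 97 ≡ 54; y = λ·(29 - 54) - 21 ≡ 51. → (54, 51)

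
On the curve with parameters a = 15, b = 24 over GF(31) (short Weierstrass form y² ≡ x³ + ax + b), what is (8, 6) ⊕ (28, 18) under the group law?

(9, 12)

(8, 6) + (28, 18). λ = (18 - 6)/(28 - 8) ≡ 12/20 mod 31. 20⁻¹ ≡ 14 (mod 31), so λ ≡ 13.
  x = λ² - 8 - 28 = 169 - 36 ≡ 9; y = λ·(8 - 9) - 6 ≡ 12. → (9, 12)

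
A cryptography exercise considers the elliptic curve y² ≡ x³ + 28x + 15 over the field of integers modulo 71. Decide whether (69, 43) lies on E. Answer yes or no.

no

y² = 43² ≡ 3; x³ + 28x + 15 = 330456 ≡ 22 (mod 71). 3 ≠ 22.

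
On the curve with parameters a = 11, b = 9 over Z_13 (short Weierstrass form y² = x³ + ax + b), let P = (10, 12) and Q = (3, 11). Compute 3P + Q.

First 3P:
Repeated addition: build up to 3P.
2P: tangent at (10, 12): λ = (3·10² + 11)/(2·12) ≡ 12/11. 11⁻¹ ≡ 6 (mod 13) since 11·6 = 66 ≡ 1, so λ ≡ 12·6 ≡ 7.
  x = λ² - 10 - 10 = 49 - 20 ≡ 3; y = λ·(10 - 3) - 12 ≡ 11. → (3, 11)
3P: (3, 11) + (10, 12). λ = (12 - 11)/(10 - 3) ≡ 1/7 mod 13. 7⁻¹ ≡ 2 (mod 13) since 7·2 = 14 ≡ 1, so λ ≡ 2.
  x = λ² - 3 - 10 = 4 - 13 ≡ 4; y = λ·(3 - 4) - 11 ≡ 0. → (4, 0)
3P = (4, 0).
Finally 3P + Q:
(4, 0) + (3, 11). λ = (11 - 0)/(3 - 4) ≡ 11/12 mod 13. 12⁻¹ ≡ 12 (mod 13), so λ ≡ 2.
  x = λ² - 4 - 3 = 4 - 7 ≡ 10; y = λ·(4 - 10) - 0 ≡ 1. → (10, 1)

(10, 1)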